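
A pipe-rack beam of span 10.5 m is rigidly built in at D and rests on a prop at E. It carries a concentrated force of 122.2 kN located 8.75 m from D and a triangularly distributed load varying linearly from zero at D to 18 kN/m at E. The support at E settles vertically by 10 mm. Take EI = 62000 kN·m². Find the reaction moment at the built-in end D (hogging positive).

Take the reaction at E as the redundant and release it; the primary structure is a cantilever fixed at D.
Downward deflection at the released point E due to the loads:
  point load 122.2 at a = 8.75: Pa²(3L − a)/(6EI) = 35475/EI
  triangular load, peak 18 at the free end: 11w₀L⁴/(120EI) = 20056/EI
  δ_0 = 55530/EI
Tip deflection under a unit load at E: L³/(3EI) = 385.9/EI.
With EI = 62000 kN·m²: δ_0 = 0.89565 m and δ_{EE} = 0.006224 m/kN.
Compatibility — the beam at E must follow the support down by 0.01 m: δ_0 − R_E·δ_{EE} = 0.01, so R_E = (0.89565 − 0.01)/0.006224 = 142.3 kN.
Moment equilibrium about D: M_D = Σ(load moments about D) − R_E·L = 1731 − 142.3×10.5 = 236.6 kN·m.

M_D = 236.6 kN·m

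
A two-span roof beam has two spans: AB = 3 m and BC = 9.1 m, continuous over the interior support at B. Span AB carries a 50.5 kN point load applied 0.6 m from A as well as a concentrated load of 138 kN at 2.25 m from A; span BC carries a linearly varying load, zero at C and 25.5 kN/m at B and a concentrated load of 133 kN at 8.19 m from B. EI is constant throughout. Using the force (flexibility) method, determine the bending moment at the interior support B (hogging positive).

Take M_B as the redundant. Released structure: two simple spans AB and BC with a hinge at B.
Rotations at B on the released spans (each span's end-slope, ×1/EI):
  span AB: point load 50.5 at a = 0.6: Pab(L + a)/(6LEI) = 14.54/EI
  span AB: point load 138 at a = 2.25: Pab(L + a)/(6LEI) = 67.92/EI
  span BC: triangular load, peak 25.5: w₀L³/(45EI) = 427/EI
  span BC: point load 133 at a = 8.19: Pab(L + b)/(6LEI) = 181.7/EI
  relative rotation θ_0 = (82.47 + 608.8)/EI = 691.2/EI
A unit hogging moment at B produces rotation L₁/(3EI) + L₂/(3EI) = 4.033/EI.
Slope continuity at B: θ_0 = M_B·4.033/EI, so M_B = 691.2/4.033 = 171.4 kN·m (hogging).

M_B = 171.4 kN·m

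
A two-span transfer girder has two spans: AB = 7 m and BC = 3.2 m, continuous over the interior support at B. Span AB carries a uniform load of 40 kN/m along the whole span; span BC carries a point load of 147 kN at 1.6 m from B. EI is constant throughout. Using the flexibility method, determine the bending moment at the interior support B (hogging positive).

Insert a hinge at B; M_B is the redundant, and each span becomes simply supported.
Discontinuity in slope at B on the released structure — sum the simple-span end rotations:
  span AB: UDL 40: wL³/(24EI) = 571.7/EI
  span BC: point load 147 at a = 1.6: Pab(L + b)/(6LEI) = 94.08/EI
  relative rotation θ_0 = (571.7 + 94.08)/EI = 665.7/EI
A unit hogging moment at B produces rotation L₁/(3EI) + L₂/(3EI) = 3.4/EI.
Compatibility: M_B·(L₁+L₂)/(3EI) = θ_0, giving M_B = 195.8 kN·m (hogging).

M_B = 195.8 kN·m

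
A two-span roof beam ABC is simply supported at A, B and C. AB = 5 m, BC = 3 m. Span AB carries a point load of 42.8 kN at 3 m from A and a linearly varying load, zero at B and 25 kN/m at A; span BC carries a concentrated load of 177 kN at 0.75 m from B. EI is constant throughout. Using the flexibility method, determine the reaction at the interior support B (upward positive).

R_B = 222.5 kN

Insert a hinge at B; M_B is the redundant, and each span becomes simply supported.
Discontinuity in slope at B on the released structure — sum the simple-span end rotations:
  span AB: point load 42.8 at a = 3: Pab(L + a)/(6LEI) = 68.48/EI
  span AB: triangular load, peak 25: 7w₀L³/(360EI) = 60.76/EI
  span BC: point load 177 at a = 0.75: Pab(L + b)/(6LEI) = 87.12/EI
  relative rotation θ_0 = (129.2 + 87.12)/EI = 216.4/EI
A unit hogging moment at B produces rotation L₁/(3EI) + L₂/(3EI) = 2.667/EI.
Slope continuity at B: θ_0 = M_B·2.667/EI, so M_B = 216.4/2.667 = 81.14 kN·m (hogging).
Span AB, ΣM about A with M_B applied at B: R_B^{AB}·5 = 232.6 + 81.14, so R_B^{AB} = 62.74 kN and R_A = 105.3 − 62.74 = 42.56 kN.
Span BC, ΣM about C: R_B^{BC}·3 = 398.2 + 81.14, so R_B^{BC} = 159.8 kN and R_C = 177 − 159.8 = 17.2 kN.
R_B = 62.74 + 159.8 = 222.5 kN.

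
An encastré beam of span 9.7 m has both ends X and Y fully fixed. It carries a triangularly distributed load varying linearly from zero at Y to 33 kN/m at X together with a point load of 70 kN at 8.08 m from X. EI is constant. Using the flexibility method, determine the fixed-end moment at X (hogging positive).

M_X = 171 kN·m

Take the two fixed-end moments M_X, M_Y as redundants; the released structure is the simple span XY.
Simple-span end rotations at X and Y under the given loads:
  at X: triangular load, peak 33: w₀L³/(45EI) = 669.3/EI
  at Y: triangular load, peak 33: 7w₀L³/(360EI) = 585.6/EI
  at X: point load 70 at a = 8.08: Pab(L + b)/(6LEI) = 178.2/EI
  at Y: point load 70 at a = 8.08: Pab(L + a)/(6LEI) = 279.9/EI
  θ_X0 = 847.5/EI,  θ_Y0 = 865.6/EI
Flexibility coefficients: a unit moment at one end gives L/(3EI) there and L/(6EI) at the far end, so f₁₁ = f₂₂ = 3.233/EI and f₁₂ = f₂₁ = 1.617/EI.
Compatibility — zero rotation at each built-in end:
  3.233 M_X + 1.617 M_Y = 847.5
  1.617 M_X + 3.233 M_Y = 865.6
Solving the pair gives M_X = 171 kN·m and M_Y = 182.2 kN·m (hogging).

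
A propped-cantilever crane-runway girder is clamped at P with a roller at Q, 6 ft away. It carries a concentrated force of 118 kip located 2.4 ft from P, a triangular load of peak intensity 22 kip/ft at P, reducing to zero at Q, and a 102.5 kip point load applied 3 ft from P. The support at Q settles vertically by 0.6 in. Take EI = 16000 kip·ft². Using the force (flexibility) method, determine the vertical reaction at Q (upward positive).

R_Q = 58.66 kip

Choose R_Q as the redundant. The primary structure is the cantilever fixed at P.
Deflection at Q on the released cantilever, summing each load's contribution:
  point load 118 at a = 2.4: Pa²(3L − a)/(6EI) = 1767/EI
  triangular load, peak 22 at the fixed end: w₀L⁴/(30EI) = 950.4/EI
  point load 102.5 at a = 3: Pa²(3L − a)/(6EI) = 2306/EI
  δ_0 = 5024/EI
Tip deflection under a unit load at Q: L³/(3EI) = 72/EI.
With EI = 16000 kip·ft²: δ_0 = 0.31399 ft and δ_{QQ} = 0.0045 ft/kip.
Compatibility — the beam at Q must follow the support down by 0.05 ft: δ_0 − R_Q·δ_{QQ} = 0.05, so R_Q = (0.31399 − 0.05)/0.0045 = 58.66 kip.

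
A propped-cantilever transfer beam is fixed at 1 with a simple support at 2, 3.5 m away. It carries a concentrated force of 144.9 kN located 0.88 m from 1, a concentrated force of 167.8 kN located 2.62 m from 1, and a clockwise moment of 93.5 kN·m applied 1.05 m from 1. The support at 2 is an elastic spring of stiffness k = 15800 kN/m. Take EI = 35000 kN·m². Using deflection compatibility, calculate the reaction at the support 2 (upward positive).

R_2 = 120.2 kN

Choose R_2 as the redundant. The primary structure is the cantilever fixed at 1.
Deflection at 2 on the released cantilever, summing each load's contribution:
  point load 144.9 at a = 0.88: Pa²(3L − a)/(6EI) = 179.9/EI
  point load 167.8 at a = 2.62: Pa²(3L − a)/(6EI) = 1513/EI
  clockwise couple 93.5 at a = 1.05: M₀a(2L − a)/(2EI) = 292.1/EI
  δ_0 = 1985/EI
Flexibility coefficient — unit upward force at 2: δ_{22} = L³/(3EI) = 14.29/EI.
With EI = 35000 kN·m²: δ_0 = 0.056707 m and δ_{22} = 0.000408 m/kN.
Compatibility — the spring shortens by R_2/k under the reaction it provides: δ_0 − R_2·δ_{22} = R_2/k. With 1/k = 0.000063 m/kN, R_2 = δ_0 / (δ_{22} + 1/k) = 0.056707 / (0.000408 + 0.000063) = 120.2 kN.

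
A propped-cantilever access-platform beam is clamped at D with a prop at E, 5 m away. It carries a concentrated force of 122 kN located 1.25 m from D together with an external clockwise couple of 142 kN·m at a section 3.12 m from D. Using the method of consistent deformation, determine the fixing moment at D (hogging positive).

Remove the prop at E; the released (primary) structure is a cantilever built in at D.
Downward deflection at the released point E due to the loads:
  point load 122 at a = 1.25: Pa²(3L − a)/(6EI) = 436.8/EI
  clockwise couple 142 at a = 3.12: M₀a(2L − a)/(2EI) = 1524/EI
  δ_0 = 1961/EI
Tip deflection under a unit load at E: L³/(3EI) = 41.67/EI.
Compatibility at E: δ_0 − R_E·δ_{EE} = 0, so R_E = 1961/41.67 = 47.06 kN.
Moment equilibrium about D: M_D = Σ(load moments about D) − R_E·L = 294.5 − 47.06×5 = 59.19 kN·m.

M_D = 59.19 kN·m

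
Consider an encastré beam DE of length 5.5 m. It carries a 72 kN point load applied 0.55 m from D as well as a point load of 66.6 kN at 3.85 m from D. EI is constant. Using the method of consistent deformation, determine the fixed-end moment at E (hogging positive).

M_E = 57.41 kN·m

Release both end moments; the primary structure is a simply-supported span DE with redundants M_D and M_E.
On the primary (simply-supported) span, the end slopes from the loading are:
  at D: point load 72 at a = 0.55: Pab(L + b)/(6LEI) = 62.07/EI
  at E: point load 72 at a = 0.55: Pab(L + a)/(6LEI) = 35.94/EI
  at D: point load 66.6 at a = 3.85: Pab(L + b)/(6LEI) = 91.67/EI
  at E: point load 66.6 at a = 3.85: Pab(L + a)/(6LEI) = 119.9/EI
  θ_D0 = 153.7/EI,  θ_E0 = 155.8/EI
Flexibility coefficients: a unit moment at one end gives L/(3EI) there and L/(6EI) at the far end, so f₁₁ = f₂₂ = 1.833/EI and f₁₂ = f₂₁ = 0.9167/EI.
Compatibility — zero rotation at each built-in end:
  1.833 M_D + 0.9167 M_E = 153.7
  0.9167 M_D + 1.833 M_E = 155.8
Solving the pair gives M_D = 55.15 kN·m and M_E = 57.41 kN·m (hogging).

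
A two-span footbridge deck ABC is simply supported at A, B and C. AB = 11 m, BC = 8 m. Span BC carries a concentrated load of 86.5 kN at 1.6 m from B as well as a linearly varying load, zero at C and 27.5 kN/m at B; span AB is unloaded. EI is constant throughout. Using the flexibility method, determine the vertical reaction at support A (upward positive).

Take M_B as the redundant. Released structure: two simple spans AB and BC with a hinge at B.
Discontinuity in slope at B on the released structure — sum the simple-span end rotations:
  span BC: point load 86.5 at a = 1.6: Pab(L + b)/(6LEI) = 265.7/EI
  span BC: triangular load, peak 27.5: w₀L³/(45EI) = 312.9/EI
  relative rotation θ_0 = (0 + 578.6)/EI = 578.6/EI
A unit hogging moment at B produces rotation L₁/(3EI) + L₂/(3EI) = 6.333/EI.
Compatibility: M_B·(L₁+L₂)/(3EI) = θ_0, giving M_B = 91.36 kN·m (hogging).
Span AB, ΣM about A with M_B applied at B: R_B^{AB}·11 = 0 + 91.36, so R_B^{AB} = 8.306 kN and R_A = 0 − 8.306 = -8.306 kN.

R_A = -8.306 kN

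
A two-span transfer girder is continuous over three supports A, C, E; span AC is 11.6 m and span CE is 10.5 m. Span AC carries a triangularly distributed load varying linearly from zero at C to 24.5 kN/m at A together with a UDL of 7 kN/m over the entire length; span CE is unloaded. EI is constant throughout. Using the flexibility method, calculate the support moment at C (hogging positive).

Release continuity at C by inserting a hinge; the redundant is the internal moment M_C. The primary structure is two simply-supported spans AC and CE.
End slopes at the hinge C, treating each span as simply supported:
  span AC: triangular load, peak 24.5: 7w₀L³/(360EI) = 743.6/EI
  span AC: UDL 7: wL³/(24EI) = 455.3/EI
  relative rotation θ_0 = (1199 + 0)/EI = 1199/EI
A unit hogging moment at C produces rotation L₁/(3EI) + L₂/(3EI) = 7.367/EI.
Slope continuity at C: θ_0 = M_C·7.367/EI, so M_C = 1199/7.367 = 162.7 kN·m (hogging).

M_C = 162.7 kN·m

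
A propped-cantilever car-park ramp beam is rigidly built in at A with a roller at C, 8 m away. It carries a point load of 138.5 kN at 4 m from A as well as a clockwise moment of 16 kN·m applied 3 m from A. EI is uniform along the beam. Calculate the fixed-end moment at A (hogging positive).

M_A = 209.1 kN·m

Release the roller at C. Primary structure: cantilever fixed at A.
Deflection at C on the released cantilever, summing each load's contribution:
  point load 138.5 at a = 4: Pa²(3L − a)/(6EI) = 7387/EI
  clockwise couple 16 at a = 3: M₀a(2L − a)/(2EI) = 312/EI
  δ_0 = 7699/EI
Tip deflection under a unit load at C: L³/(3EI) = 170.7/EI.
The prop prevents deflection at C: R_C = δ_0/δ_{CC} = 7699/170.7 = 45.11 kN.
Moment equilibrium about A: M_A = Σ(load moments about A) − R_C·L = 570 − 45.11×8 = 209.1 kN·m.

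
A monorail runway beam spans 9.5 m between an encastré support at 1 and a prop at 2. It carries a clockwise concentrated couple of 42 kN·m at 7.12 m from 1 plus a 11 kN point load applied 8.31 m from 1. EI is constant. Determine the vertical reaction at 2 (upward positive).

R_2 = 15.16 kN

Take the reaction at 2 as the redundant and release it; the primary structure is a cantilever fixed at 1.
Downward deflection at the released point 2 due to the loads:
  clockwise couple 42 at a = 7.12: M₀a(2L − a)/(2EI) = 1776/EI
  point load 11 at a = 8.31: Pa²(3L − a)/(6EI) = 2556/EI
  δ_0 = 4332/EI
Tip deflection under a unit load at 2: L³/(3EI) = 285.8/EI.
The prop prevents deflection at 2: R_2 = δ_0/δ_{22} = 4332/285.8 = 15.16 kN.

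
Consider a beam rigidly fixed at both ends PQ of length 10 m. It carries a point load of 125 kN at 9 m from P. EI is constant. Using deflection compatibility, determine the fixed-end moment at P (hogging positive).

M_P = 11.25 kN·m

Release both end moments; the primary structure is a simply-supported span PQ with redundants M_P and M_Q.
On the primary (simply-supported) span, the end slopes from the loading are:
  at P: point load 125 at a = 9: Pab(L + b)/(6LEI) = 206.2/EI
  at Q: point load 125 at a = 9: Pab(L + a)/(6LEI) = 356.2/EI
  θ_P0 = 206.2/EI,  θ_Q0 = 356.2/EI
Flexibility coefficients: a unit moment at one end gives L/(3EI) there and L/(6EI) at the far end, so f₁₁ = f₂₂ = 3.333/EI and f₁₂ = f₂₁ = 1.667/EI.
Compatibility — zero rotation at each built-in end:
  3.333 M_P + 1.667 M_Q = 206.2
  1.667 M_P + 3.333 M_Q = 356.2
Solving the pair gives M_P = 11.25 kN·m and M_Q = 101.2 kN·m (hogging).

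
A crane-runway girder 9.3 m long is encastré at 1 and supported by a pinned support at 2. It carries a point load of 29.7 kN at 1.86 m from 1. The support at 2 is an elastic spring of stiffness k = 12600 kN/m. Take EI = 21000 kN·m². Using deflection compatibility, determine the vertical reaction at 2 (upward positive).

R_2 = 1.653 kN

Release the roller at 2. Primary structure: cantilever fixed at 1.
Deflection at 2 on the released cantilever, summing each load's contribution:
  point load 29.7 at a = 1.86: Pa²(3L − a)/(6EI) = 445.9/EI
Tip deflection under a unit load at 2: L³/(3EI) = 268.1/EI.
With EI = 21000 kN·m²: δ_0 = 0.021235 m and δ_{22} = 0.012768 m/kN.
Compatibility — the spring shortens by R_2/k under the reaction it provides: δ_0 − R_2·δ_{22} = R_2/k. With 1/k = 0.000079 m/kN, R_2 = δ_0 / (δ_{22} + 1/k) = 0.021235 / (0.012768 + 0.000079) = 1.653 kN.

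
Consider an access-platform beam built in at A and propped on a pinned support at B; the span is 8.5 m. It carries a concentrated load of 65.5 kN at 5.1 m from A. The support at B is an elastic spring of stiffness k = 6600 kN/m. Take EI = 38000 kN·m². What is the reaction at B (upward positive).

R_B = 27.52 kN

Choose R_B as the redundant. The primary structure is the cantilever fixed at A.
Deflection at B on the released cantilever, summing each load's contribution:
  point load 65.5 at a = 5.1: Pa²(3L − a)/(6EI) = 5792/EI
Tip deflection under a unit load at B: L³/(3EI) = 204.7/EI.
With EI = 38000 kN·m²: δ_0 = 0.15243 m and δ_{BB} = 0.005387 m/kN.
Compatibility — the spring shortens by R_B/k under the reaction it provides: δ_0 − R_B·δ_{BB} = R_B/k. With 1/k = 0.000152 m/kN, R_B = δ_0 / (δ_{BB} + 1/k) = 0.15243 / (0.005387 + 0.000152) = 27.52 kN.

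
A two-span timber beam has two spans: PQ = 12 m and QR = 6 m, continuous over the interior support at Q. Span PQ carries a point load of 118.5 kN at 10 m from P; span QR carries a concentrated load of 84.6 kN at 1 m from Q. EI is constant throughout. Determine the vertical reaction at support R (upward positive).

Take M_Q as the redundant. Released structure: two simple spans PQ and QR with a hinge at Q.
Rotations at Q on the released spans (each span's end-slope, ×1/EI):
  span PQ: point load 118.5 at a = 10: Pab(L + a)/(6LEI) = 724.2/EI
  span QR: point load 84.6 at a = 1: Pab(L + b)/(6LEI) = 129.2/EI
  relative rotation θ_0 = (724.2 + 129.2)/EI = 853.4/EI
A unit hogging moment at Q produces rotation L₁/(3EI) + L₂/(3EI) = 6/EI.
Compatibility: M_Q·(L₁+L₂)/(3EI) = θ_0, giving M_Q = 142.2 kN·m (hogging).
Span QR, ΣM about R: R_Q^{QR}·6 = 423 + 142.2, so R_Q^{QR} = 94.21 kN and R_R = 84.6 − 94.21 = -9.606 kN.

R_R = -9.606 kN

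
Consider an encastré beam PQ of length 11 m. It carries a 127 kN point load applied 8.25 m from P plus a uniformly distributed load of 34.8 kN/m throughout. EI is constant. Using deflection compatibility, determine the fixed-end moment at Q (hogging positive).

M_Q = 547.4 kN·m

Release both end moments; the primary structure is a simply-supported span PQ with redundants M_P and M_Q.
On the primary (simply-supported) span, the end slopes from the loading are:
  at P: point load 127 at a = 8.25: Pab(L + b)/(6LEI) = 600.3/EI
  at Q: point load 127 at a = 8.25: Pab(L + a)/(6LEI) = 840.4/EI
  at P: UDL 34.8: wL³/(24EI) = 1930/EI
  at Q: UDL 34.8: wL³/(24EI) = 1930/EI
  θ_P0 = 2530/EI,  θ_Q0 = 2770/EI
Flexibility coefficients: a unit moment at one end gives L/(3EI) there and L/(6EI) at the far end, so f₁₁ = f₂₂ = 3.667/EI and f₁₂ = f₂₁ = 1.833/EI.
Compatibility — zero rotation at each built-in end:
  3.667 M_P + 1.833 M_Q = 2530
  1.833 M_P + 3.667 M_Q = 2770
Solving the pair gives M_P = 416.4 kN·m and M_Q = 547.4 kN·m (hogging).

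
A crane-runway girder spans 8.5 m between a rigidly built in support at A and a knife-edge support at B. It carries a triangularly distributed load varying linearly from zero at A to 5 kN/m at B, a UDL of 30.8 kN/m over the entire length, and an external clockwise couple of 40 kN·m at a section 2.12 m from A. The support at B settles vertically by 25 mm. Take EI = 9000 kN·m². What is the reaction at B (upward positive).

R_B = 111.8 kN

Release the roller at B. Primary structure: cantilever fixed at A.
Downward deflection at the released point B due to the loads:
  triangular load, peak 5 at the free end: 11w₀L⁴/(120EI) = 2393/EI
  UDL 30.8: wL⁴/(8EI) = 20097/EI
  clockwise couple 40 at a = 2.12: M₀a(2L − a)/(2EI) = 630.9/EI
  δ_0 = 23121/EI
Flexibility coefficient — unit upward force at B: δ_{BB} = L³/(3EI) = 204.7/EI.
With EI = 9000 kN·m²: δ_0 = 2.569 m and δ_{BB} = 0.022745 m/kN.
Compatibility — the beam at B must follow the support down by 0.025 m: δ_0 − R_B·δ_{BB} = 0.025, so R_B = (2.569 − 0.025)/0.022745 = 111.8 kN.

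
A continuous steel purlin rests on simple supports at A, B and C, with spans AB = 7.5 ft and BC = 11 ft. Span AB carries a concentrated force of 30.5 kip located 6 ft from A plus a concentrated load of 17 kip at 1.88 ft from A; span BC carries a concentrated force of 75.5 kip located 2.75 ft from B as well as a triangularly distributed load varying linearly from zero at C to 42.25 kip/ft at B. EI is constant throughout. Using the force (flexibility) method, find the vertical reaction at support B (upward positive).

Insert a hinge at B; M_B is the redundant, and each span becomes simply supported.
Discontinuity in slope at B on the released structure — sum the simple-span end rotations:
  span AB: point load 30.5 at a = 6: Pab(L + a)/(6LEI) = 82.35/EI
  span AB: point load 17 at a = 1.88: Pab(L + a)/(6LEI) = 37.44/EI
  span BC: point load 75.5 at a = 2.75: Pab(L + b)/(6LEI) = 499.6/EI
  span BC: triangular load, peak 42.25: w₀L³/(45EI) = 1250/EI
  relative rotation θ_0 = (119.8 + 1749)/EI = 1869/EI
A unit hogging moment at B produces rotation L₁/(3EI) + L₂/(3EI) = 6.167/EI.
Compatibility: M_B·(L₁+L₂)/(3EI) = θ_0, giving M_B = 303.1 kip·ft (hogging).
Span AB, ΣM about A with M_B applied at B: R_B^{AB}·7.5 = 215 + 303.1, so R_B^{AB} = 69.07 kip and R_A = 47.5 − 69.07 = -21.57 kip.
Span BC, ΣM about C: R_B^{BC}·11 = 2327 + 303.1, so R_B^{BC} = 239.1 kip and R_C = 307.9 − 239.1 = 68.78 kip.
R_B = 69.07 + 239.1 = 308.2 kip.

R_B = 308.2 kip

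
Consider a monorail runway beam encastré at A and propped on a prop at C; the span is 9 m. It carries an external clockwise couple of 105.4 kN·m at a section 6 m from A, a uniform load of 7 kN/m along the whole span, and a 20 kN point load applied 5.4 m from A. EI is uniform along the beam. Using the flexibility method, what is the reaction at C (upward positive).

Remove the prop at C; the released (primary) structure is a cantilever built in at A.
Primary-structure tip deflection at C by superposition:
  clockwise couple 105.4 at a = 6: M₀a(2L − a)/(2EI) = 3794/EI
  UDL 7: wL⁴/(8EI) = 5741/EI
  point load 20 at a = 5.4: Pa²(3L − a)/(6EI) = 2100/EI
  δ_0 = 11635/EI
Tip deflection under a unit load at C: L³/(3EI) = 243/EI.
The prop prevents deflection at C: R_C = δ_0/δ_{CC} = 11635/243 = 47.88 kN.

R_C = 47.88 kN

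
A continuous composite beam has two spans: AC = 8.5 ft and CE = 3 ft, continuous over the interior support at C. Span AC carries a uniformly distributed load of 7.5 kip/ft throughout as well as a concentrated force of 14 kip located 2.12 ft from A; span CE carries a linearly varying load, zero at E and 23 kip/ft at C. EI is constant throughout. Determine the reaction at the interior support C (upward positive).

Take M_C as the redundant. Released structure: two simple spans AC and CE with a hinge at C.
Discontinuity in slope at C on the released structure — sum the simple-span end rotations:
  span AC: UDL 7.5: wL³/(24EI) = 191.9/EI
  span AC: point load 14 at a = 2.12: Pab(L + a)/(6LEI) = 39.43/EI
  span CE: triangular load, peak 23: w₀L³/(45EI) = 13.8/EI
  relative rotation θ_0 = (231.3 + 13.8)/EI = 245.1/EI
A unit hogging moment at C produces rotation L₁/(3EI) + L₂/(3EI) = 3.833/EI.
Compatibility: M_C·(L₁+L₂)/(3EI) = θ_0, giving M_C = 63.95 kip·ft (hogging).
Span AC, ΣM about A with M_C applied at C: R_C^{AC}·8.5 = 300.6 + 63.95, so R_C^{AC} = 42.89 kip and R_A = 77.75 − 42.89 = 34.86 kip.
Span CE, ΣM about E: R_C^{CE}·3 = 69 + 63.95, so R_C^{CE} = 44.32 kip and R_E = 34.5 − 44.32 = -9.817 kip.
R_C = 42.89 + 44.32 = 87.21 kip.

R_C = 87.21 kip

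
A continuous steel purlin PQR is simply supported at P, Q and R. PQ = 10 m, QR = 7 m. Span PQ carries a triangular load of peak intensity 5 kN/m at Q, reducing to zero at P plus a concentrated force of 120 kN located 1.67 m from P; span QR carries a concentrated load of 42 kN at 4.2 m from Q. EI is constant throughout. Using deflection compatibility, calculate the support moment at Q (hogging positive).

M_Q = 97.24 kN·m

Release continuity at Q by inserting a hinge; the redundant is the internal moment M_Q. The primary structure is two simply-supported spans PQ and QR.
End slopes at the hinge Q, treating each span as simply supported:
  span PQ: triangular load, peak 5: w₀L³/(45EI) = 111.1/EI
  span PQ: point load 120 at a = 1.67: Pab(L + a)/(6LEI) = 324.7/EI
  span QR: point load 42 at a = 4.2: Pab(L + b)/(6LEI) = 115.2/EI
  relative rotation θ_0 = (435.8 + 115.2)/EI = 551/EI
A unit hogging moment at Q produces rotation L₁/(3EI) + L₂/(3EI) = 5.667/EI.
Slope continuity at Q: θ_0 = M_Q·5.667/EI, so M_Q = 551/5.667 = 97.24 kN·m (hogging).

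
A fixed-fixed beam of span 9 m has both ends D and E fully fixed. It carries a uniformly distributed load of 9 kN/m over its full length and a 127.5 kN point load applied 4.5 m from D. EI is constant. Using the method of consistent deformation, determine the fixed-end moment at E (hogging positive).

M_E = 204.2 kN·m

Release both end moments; the primary structure is a simply-supported span DE with redundants M_D and M_E.
Simple-span end rotations at D and E under the given loads:
  at D: UDL 9: wL³/(24EI) = 273.4/EI
  at E: UDL 9: wL³/(24EI) = 273.4/EI
  at D: point load 127.5 at a = 4.5: Pab(L + b)/(6LEI) = 645.5/EI
  at E: point load 127.5 at a = 4.5: Pab(L + a)/(6LEI) = 645.5/EI
  θ_D0 = 918.8/EI,  θ_E0 = 918.8/EI
Flexibility coefficients: a unit moment at one end gives L/(3EI) there and L/(6EI) at the far end, so f₁₁ = f₂₂ = 3/EI and f₁₂ = f₂₁ = 1.5/EI.
Compatibility — zero rotation at each built-in end:
  3 M_D + 1.5 M_E = 918.8
  1.5 M_D + 3 M_E = 918.8
Solving the pair gives M_D = 204.2 kN·m and M_E = 204.2 kN·m (hogging).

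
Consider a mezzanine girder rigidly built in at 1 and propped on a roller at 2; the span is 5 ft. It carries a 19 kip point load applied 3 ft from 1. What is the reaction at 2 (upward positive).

Release the roller at 2. Primary structure: cantilever fixed at 1.
Downward deflection at the released point 2 due to the loads:
  point load 19 at a = 3: Pa²(3L − a)/(6EI) = 342/EI
Flexibility coefficient — unit upward force at 2: δ_{22} = L³/(3EI) = 41.67/EI.
The prop prevents deflection at 2: R_2 = δ_0/δ_{22} = 342/41.67 = 8.208 kip.

R_2 = 8.208 kip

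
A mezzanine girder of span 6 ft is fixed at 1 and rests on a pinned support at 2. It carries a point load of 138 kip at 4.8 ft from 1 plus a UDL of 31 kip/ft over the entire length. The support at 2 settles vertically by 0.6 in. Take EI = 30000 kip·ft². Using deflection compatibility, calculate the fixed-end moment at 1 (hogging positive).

M_1 = 344 kip·ft

Take the reaction at 2 as the redundant and release it; the primary structure is a cantilever fixed at 1.
Deflection at 2 on the released cantilever, summing each load's contribution:
  point load 138 at a = 4.8: Pa²(3L − a)/(6EI) = 6995/EI
  UDL 31: wL⁴/(8EI) = 5022/EI
  δ_0 = 12017/EI
Flexibility coefficient — unit upward force at 2: δ_{22} = L³/(3EI) = 72/EI.
With EI = 30000 kip·ft²: δ_0 = 0.40056 ft and δ_{22} = 0.0024 ft/kip.
Compatibility — the beam at 2 must follow the support down by 0.05 ft: δ_0 − R_2·δ_{22} = 0.05, so R_2 = (0.40056 − 0.05)/0.0024 = 146.1 kip.
Moment equilibrium about 1: M_1 = Σ(load moments about 1) − R_2·L = 1220 − 146.1×6 = 344 kip·ft.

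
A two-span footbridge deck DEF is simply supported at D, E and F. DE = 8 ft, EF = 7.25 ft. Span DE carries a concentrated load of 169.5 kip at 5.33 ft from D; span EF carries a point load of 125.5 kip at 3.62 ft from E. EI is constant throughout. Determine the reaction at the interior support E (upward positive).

R_E = 231.7 kip

Insert a hinge at E; M_E is the redundant, and each span becomes simply supported.
Discontinuity in slope at E on the released structure — sum the simple-span end rotations:
  span DE: point load 169.5 at a = 5.33: Pab(L + a)/(6LEI) = 669.9/EI
  span EF: point load 125.5 at a = 3.62: Pab(L + b)/(6LEI) = 412.5/EI
  relative rotation θ_0 = (669.9 + 412.5)/EI = 1082/EI
A unit hogging moment at E produces rotation L₁/(3EI) + L₂/(3EI) = 5.083/EI.
Compatibility: M_E·(L₁+L₂)/(3EI) = θ_0, giving M_E = 212.9 kip·ft (hogging).
Span DE, ΣM about D with M_E applied at E: R_E^{DE}·8 = 903.4 + 212.9, so R_E^{DE} = 139.5 kip and R_D = 169.5 − 139.5 = 29.96 kip.
Span EF, ΣM about F: R_E^{EF}·7.25 = 455.6 + 212.9, so R_E^{EF} = 92.21 kip and R_F = 125.5 − 92.21 = 33.29 kip.
R_E = 139.5 + 92.21 = 231.7 kip.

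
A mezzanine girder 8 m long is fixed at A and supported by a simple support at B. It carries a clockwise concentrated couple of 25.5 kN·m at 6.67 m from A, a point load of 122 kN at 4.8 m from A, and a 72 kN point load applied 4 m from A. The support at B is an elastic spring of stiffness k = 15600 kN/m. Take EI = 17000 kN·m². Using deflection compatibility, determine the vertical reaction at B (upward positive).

Release the roller at B. Primary structure: cantilever fixed at A.
Downward deflection at the released point B due to the loads:
  clockwise couple 25.5 at a = 6.67: M₀a(2L − a)/(2EI) = 793.4/EI
  point load 122 at a = 4.8: Pa²(3L − a)/(6EI) = 8995/EI
  point load 72 at a = 4: Pa²(3L − a)/(6EI) = 3840/EI
  δ_0 = 13628/EI
Tip deflection under a unit load at B: L³/(3EI) = 170.7/EI.
With EI = 17000 kN·m²: δ_0 = 0.80166 m and δ_{BB} = 0.010039 m/kN.
Compatibility — the spring shortens by R_B/k under the reaction it provides: δ_0 − R_B·δ_{BB} = R_B/k. With 1/k = 0.000064 m/kN, R_B = δ_0 / (δ_{BB} + 1/k) = 0.80166 / (0.010039 + 0.000064) = 79.35 kN.

R_B = 79.35 kN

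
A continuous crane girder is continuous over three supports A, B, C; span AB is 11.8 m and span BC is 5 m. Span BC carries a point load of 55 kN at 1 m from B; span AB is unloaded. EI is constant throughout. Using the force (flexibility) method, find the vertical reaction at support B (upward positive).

Release continuity at B by inserting a hinge; the redundant is the internal moment M_B. The primary structure is two simply-supported spans AB and BC.
End slopes at the hinge B, treating each span as simply supported:
  span BC: point load 55 at a = 1: Pab(L + b)/(6LEI) = 66/EI
  relative rotation θ_0 = (0 + 66)/EI = 66/EI
A unit hogging moment at B produces rotation L₁/(3EI) + L₂/(3EI) = 5.6/EI.
Compatibility: M_B·(L₁+L₂)/(3EI) = θ_0, giving M_B = 11.79 kN·m (hogging).
Span AB, ΣM about A with M_B applied at B: R_B^{AB}·11.8 = 0 + 11.79, so R_B^{AB} = 0.9988 kN and R_A = 0 − 0.9988 = -0.9988 kN.
Span BC, ΣM about C: R_B^{BC}·5 = 220 + 11.79, so R_B^{BC} = 46.36 kN and R_C = 55 − 46.36 = 8.643 kN.
R_B = 0.9988 + 46.36 = 47.36 kN.

R_B = 47.36 kN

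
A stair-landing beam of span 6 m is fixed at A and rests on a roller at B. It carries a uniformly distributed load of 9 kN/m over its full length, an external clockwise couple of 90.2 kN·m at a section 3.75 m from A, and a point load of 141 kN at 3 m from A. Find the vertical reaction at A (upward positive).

Release the roller at B. Primary structure: cantilever fixed at A.
Free-end deflection of the primary structure under the applied loading (downward +):
  UDL 9: wL⁴/(8EI) = 1458/EI
  clockwise couple 90.2 at a = 3.75: M₀a(2L − a)/(2EI) = 1395/EI
  point load 141 at a = 3: Pa²(3L − a)/(6EI) = 3172/EI
  δ_0 = 6026/EI
Flexibility coefficient — unit upward force at B: δ_{BB} = L³/(3EI) = 72/EI.
Compatibility at B: δ_0 − R_B·δ_{BB} = 0, so R_B = 6026/72 = 83.69 kN.
Vertical equilibrium: R_A = ΣP − R_B = 195 − 83.69 = 111.3 kN.

R_A = 111.3 kN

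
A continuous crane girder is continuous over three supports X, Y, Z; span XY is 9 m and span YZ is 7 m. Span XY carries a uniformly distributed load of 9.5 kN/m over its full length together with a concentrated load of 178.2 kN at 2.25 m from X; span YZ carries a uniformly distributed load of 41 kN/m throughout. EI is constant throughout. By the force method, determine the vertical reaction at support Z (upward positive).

R_Z = 105 kN

Insert a hinge at Y; M_Y is the redundant, and each span becomes simply supported.
Discontinuity in slope at Y on the released structure — sum the simple-span end rotations:
  span XY: UDL 9.5: wL³/(24EI) = 288.6/EI
  span XY: point load 178.2 at a = 2.25: Pab(L + a)/(6LEI) = 563.8/EI
  span YZ: UDL 41: wL³/(24EI) = 586/EI
  relative rotation θ_0 = (852.4 + 586)/EI = 1438/EI
A unit hogging moment at Y produces rotation L₁/(3EI) + L₂/(3EI) = 5.333/EI.
Compatibility: M_Y·(L₁+L₂)/(3EI) = θ_0, giving M_Y = 269.7 kN·m (hogging).
Span YZ, ΣM about Z: R_Y^{YZ}·7 = 1004 + 269.7, so R_Y^{YZ} = 182 kN and R_Z = 287 − 182 = 105 kN.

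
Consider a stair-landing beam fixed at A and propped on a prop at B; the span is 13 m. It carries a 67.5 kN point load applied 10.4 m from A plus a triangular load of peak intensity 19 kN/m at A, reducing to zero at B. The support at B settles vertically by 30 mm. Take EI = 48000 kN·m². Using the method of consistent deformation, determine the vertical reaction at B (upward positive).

R_B = 70.25 kN

Remove the prop at B; the released (primary) structure is a cantilever built in at A.
Primary-structure tip deflection at B by superposition:
  point load 67.5 at a = 10.4: Pa²(3L − a)/(6EI) = 34800/EI
  triangular load, peak 19 at the fixed end: w₀L⁴/(30EI) = 18089/EI
  δ_0 = 52889/EI
Tip deflection under a unit load at B: L³/(3EI) = 732.3/EI.
With EI = 48000 kN·m²: δ_0 = 1.1019 m and δ_{BB} = 0.015257 m/kN.
Compatibility — the beam at B must follow the support down by 0.03 m: δ_0 − R_B·δ_{BB} = 0.03, so R_B = (1.1019 − 0.03)/0.015257 = 70.25 kN.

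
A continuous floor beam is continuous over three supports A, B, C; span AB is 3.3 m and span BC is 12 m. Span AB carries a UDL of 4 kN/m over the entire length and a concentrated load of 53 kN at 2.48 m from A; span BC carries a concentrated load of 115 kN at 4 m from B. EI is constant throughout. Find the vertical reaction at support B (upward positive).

R_B = 203.4 kN

Take M_B as the redundant. Released structure: two simple spans AB and BC with a hinge at B.
End slopes at the hinge B, treating each span as simply supported:
  span AB: UDL 4: wL³/(24EI) = 5.989/EI
  span AB: point load 53 at a = 2.48: Pab(L + a)/(6LEI) = 31.46/EI
  span BC: point load 115 at a = 4: Pab(L + b)/(6LEI) = 1022/EI
  relative rotation θ_0 = (37.45 + 1022)/EI = 1060/EI
A unit hogging moment at B produces rotation L₁/(3EI) + L₂/(3EI) = 5.1/EI.
Slope continuity at B: θ_0 = M_B·5.1/EI, so M_B = 1060/5.1 = 207.8 kN·m (hogging).
Span AB, ΣM about A with M_B applied at B: R_B^{AB}·3.3 = 153.2 + 207.8, so R_B^{AB} = 109.4 kN and R_A = 66.2 − 109.4 = -43.19 kN.
Span BC, ΣM about C: R_B^{BC}·12 = 920 + 207.8, so R_B^{BC} = 93.98 kN and R_C = 115 − 93.98 = 21.02 kN.
R_B = 109.4 + 93.98 = 203.4 kN.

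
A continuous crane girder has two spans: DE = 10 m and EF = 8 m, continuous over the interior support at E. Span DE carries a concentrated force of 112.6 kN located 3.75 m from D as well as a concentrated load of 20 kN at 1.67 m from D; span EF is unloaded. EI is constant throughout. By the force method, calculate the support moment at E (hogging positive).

M_E = 109.8 kN·m

Insert a hinge at E; M_E is the redundant, and each span becomes simply supported.
Rotations at E on the released spans (each span's end-slope, ×1/EI):
  span DE: point load 112.6 at a = 3.75: Pab(L + a)/(6LEI) = 604.8/EI
  span DE: point load 20 at a = 1.67: Pab(L + a)/(6LEI) = 54.11/EI
  relative rotation θ_0 = (658.9 + 0)/EI = 658.9/EI
A unit hogging moment at E produces rotation L₁/(3EI) + L₂/(3EI) = 6/EI.
Compatibility: M_E·(L₁+L₂)/(3EI) = θ_0, giving M_E = 109.8 kN·m (hogging).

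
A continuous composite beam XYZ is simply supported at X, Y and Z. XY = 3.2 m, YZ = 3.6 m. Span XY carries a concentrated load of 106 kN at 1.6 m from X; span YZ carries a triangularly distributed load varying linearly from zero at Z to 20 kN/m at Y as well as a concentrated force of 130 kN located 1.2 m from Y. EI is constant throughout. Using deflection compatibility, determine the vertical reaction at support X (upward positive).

R_X = 26.45 kN

Take M_Y as the redundant. Released structure: two simple spans XY and YZ with a hinge at Y.
Rotations at Y on the released spans (each span's end-slope, ×1/EI):
  span XY: point load 106 at a = 1.6: Pab(L + a)/(6LEI) = 67.84/EI
  span YZ: triangular load, peak 20: w₀L³/(45EI) = 20.74/EI
  span YZ: point load 130 at a = 1.2: Pab(L + b)/(6LEI) = 104/EI
  relative rotation θ_0 = (67.84 + 124.7)/EI = 192.6/EI
A unit hogging moment at Y produces rotation L₁/(3EI) + L₂/(3EI) = 2.267/EI.
Slope continuity at Y: θ_0 = M_Y·2.267/EI, so M_Y = 192.6/2.267 = 84.96 kN·m (hogging).
Span XY, ΣM about X with M_Y applied at Y: R_Y^{XY}·3.2 = 169.6 + 84.96, so R_Y^{XY} = 79.55 kN and R_X = 106 − 79.55 = 26.45 kN.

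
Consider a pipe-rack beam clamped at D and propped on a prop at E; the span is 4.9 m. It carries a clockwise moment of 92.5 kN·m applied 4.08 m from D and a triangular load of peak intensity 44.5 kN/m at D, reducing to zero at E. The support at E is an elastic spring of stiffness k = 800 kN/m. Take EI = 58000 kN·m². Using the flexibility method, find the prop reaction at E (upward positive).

Remove the prop at E; the released (primary) structure is a cantilever built in at D.
Deflection at E on the released cantilever, summing each load's contribution:
  clockwise couple 92.5 at a = 4.08: M₀a(2L − a)/(2EI) = 1079/EI
  triangular load, peak 44.5 at the fixed end: w₀L⁴/(30EI) = 855.1/EI
  δ_0 = 1934/EI
Flexibility coefficient — unit upward force at E: δ_{EE} = L³/(3EI) = 39.22/EI.
With EI = 58000 kN·m²: δ_0 = 0.033353 m and δ_{EE} = 0.000676 m/kN.
Compatibility — the spring shortens by R_E/k under the reaction it provides: δ_0 − R_E·δ_{EE} = R_E/k. With 1/k = 0.00125 m/kN, R_E = δ_0 / (δ_{EE} + 1/k) = 0.033353 / (0.000676 + 0.00125) = 17.32 kN.

R_E = 17.32 kN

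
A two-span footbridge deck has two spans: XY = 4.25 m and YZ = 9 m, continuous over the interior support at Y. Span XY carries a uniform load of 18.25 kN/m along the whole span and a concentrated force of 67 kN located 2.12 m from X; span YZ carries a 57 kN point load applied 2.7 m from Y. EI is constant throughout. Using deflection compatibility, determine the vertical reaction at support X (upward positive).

Take M_Y as the redundant. Released structure: two simple spans XY and YZ with a hinge at Y.
End slopes at the hinge Y, treating each span as simply supported:
  span XY: UDL 18.25: wL³/(24EI) = 58.37/EI
  span XY: point load 67 at a = 2.12: Pab(L + a)/(6LEI) = 75.58/EI
  span YZ: point load 57 at a = 2.7: Pab(L + b)/(6LEI) = 274.7/EI
  relative rotation θ_0 = (134 + 274.7)/EI = 408.7/EI
A unit hogging moment at Y produces rotation L₁/(3EI) + L₂/(3EI) = 4.417/EI.
Compatibility: M_Y·(L₁+L₂)/(3EI) = θ_0, giving M_Y = 92.53 kN·m (hogging).
Span XY, ΣM about X with M_Y applied at Y: R_Y^{XY}·4.25 = 306.9 + 92.53, so R_Y^{XY} = 93.97 kN and R_X = 144.6 − 93.97 = 50.59 kN.

R_X = 50.59 kN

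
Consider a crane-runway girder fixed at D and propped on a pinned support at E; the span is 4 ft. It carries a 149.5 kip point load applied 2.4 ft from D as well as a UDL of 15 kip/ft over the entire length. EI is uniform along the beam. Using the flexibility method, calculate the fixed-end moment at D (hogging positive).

M_D = 130.5 kip·ft

Choose R_E as the redundant. The primary structure is the cantilever fixed at D.
Primary-structure tip deflection at E by superposition:
  point load 149.5 at a = 2.4: Pa²(3L − a)/(6EI) = 1378/EI
  UDL 15: wL⁴/(8EI) = 480/EI
  δ_0 = 1858/EI
Flexibility coefficient — unit upward force at E: δ_{EE} = L³/(3EI) = 21.33/EI.
Compatibility at E: δ_0 − R_E·δ_{EE} = 0, so R_E = 1858/21.33 = 87.08 kip.
Moment equilibrium about D: M_D = Σ(load moments about D) − R_E·L = 478.8 − 87.08×4 = 130.5 kip·ft.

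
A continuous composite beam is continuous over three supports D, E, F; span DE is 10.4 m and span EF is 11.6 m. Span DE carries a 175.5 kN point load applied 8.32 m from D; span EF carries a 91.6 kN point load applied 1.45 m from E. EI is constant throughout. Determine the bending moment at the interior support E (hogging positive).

Take M_E as the redundant. Released structure: two simple spans DE and EF with a hinge at E.
Rotations at E on the released spans (each span's end-slope, ×1/EI):
  span DE: point load 175.5 at a = 8.32: Pab(L + a)/(6LEI) = 911.1/EI
  span EF: point load 91.6 at a = 1.45: Pab(L + b)/(6LEI) = 421.3/EI
  relative rotation θ_0 = (911.1 + 421.3)/EI = 1332/EI
A unit hogging moment at E produces rotation L₁/(3EI) + L₂/(3EI) = 7.333/EI.
Compatibility: M_E·(L₁+L₂)/(3EI) = θ_0, giving M_E = 181.7 kN·m (hogging).

M_E = 181.7 kN·m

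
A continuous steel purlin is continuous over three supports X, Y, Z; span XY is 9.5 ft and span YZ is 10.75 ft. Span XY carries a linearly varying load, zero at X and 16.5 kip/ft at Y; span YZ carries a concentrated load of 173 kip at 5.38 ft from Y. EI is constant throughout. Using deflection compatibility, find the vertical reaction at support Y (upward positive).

R_Y = 184.6 kip

Insert a hinge at Y; M_Y is the redundant, and each span becomes simply supported.
End slopes at the hinge Y, treating each span as simply supported:
  span XY: triangular load, peak 16.5: w₀L³/(45EI) = 314.4/EI
  span YZ: point load 173 at a = 5.38: Pab(L + b)/(6LEI) = 1249/EI
  relative rotation θ_0 = (314.4 + 1249)/EI = 1564/EI
A unit hogging moment at Y produces rotation L₁/(3EI) + L₂/(3EI) = 6.75/EI.
Slope continuity at Y: θ_0 = M_Y·6.75/EI, so M_Y = 1564/6.75 = 231.6 kip·ft (hogging).
Span XY, ΣM about X with M_Y applied at Y: R_Y^{XY}·9.5 = 496.4 + 231.6, so R_Y^{XY} = 76.63 kip and R_X = 78.38 − 76.63 = 1.743 kip.
Span YZ, ΣM about Z: R_Y^{YZ}·10.75 = 929 + 231.6, so R_Y^{YZ} = 108 kip and R_Z = 173 − 108 = 65.03 kip.
R_Y = 76.63 + 108 = 184.6 kip.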